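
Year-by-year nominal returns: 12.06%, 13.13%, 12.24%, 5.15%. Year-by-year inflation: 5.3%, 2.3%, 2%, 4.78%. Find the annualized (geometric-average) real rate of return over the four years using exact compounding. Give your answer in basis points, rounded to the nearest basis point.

Compound the nominal returns: 1.1206 × 1.1313 × 1.1224 × 1.0515 = 1.49618515.
Compound inflation: 1.0530 × 1.0230 × 1.0200 × 1.0478 = 1.15128427.
Deflate: 1.49618515 / 1.15128427 = 1.29957925.
Annualized real rate = 1.29957925^(1/4) − 1 = 6.7704% → 677 basis points.

677 basis points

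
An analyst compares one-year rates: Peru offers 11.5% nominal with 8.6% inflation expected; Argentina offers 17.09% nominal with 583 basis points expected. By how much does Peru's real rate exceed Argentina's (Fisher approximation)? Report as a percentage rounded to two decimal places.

Peru: 11.5% − 8.6% = 2.900%
Argentina: 17.09% − 5.83% = 11.260%
Differential = -8.360% → -8.36%.

-8.36%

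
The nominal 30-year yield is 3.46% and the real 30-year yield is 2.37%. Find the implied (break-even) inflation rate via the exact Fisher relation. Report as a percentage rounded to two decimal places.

1.06%

(1 + π) = (1 + i)/(1 + r) = 1.03460 / 1.02370 = 1.010648
Break-even inflation = 1.010648 − 1 → 1.06%.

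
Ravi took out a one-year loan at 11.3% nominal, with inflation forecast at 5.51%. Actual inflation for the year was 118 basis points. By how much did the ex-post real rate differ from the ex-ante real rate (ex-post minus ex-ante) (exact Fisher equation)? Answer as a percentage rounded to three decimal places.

Ex-ante: (1 + 0.1130)/(1 + 0.0551) − 1 = 5.4876%
Ex-post: (1 + 0.1130)/(1 + 0.0118) − 1 = 10.0020%
Difference (ex-post − ex-ante) = 4.5143% → 4.514%.

4.514%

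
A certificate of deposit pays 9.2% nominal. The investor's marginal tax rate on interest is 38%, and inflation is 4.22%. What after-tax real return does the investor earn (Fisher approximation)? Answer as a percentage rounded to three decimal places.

After-tax nominal return = 9.2% × (1 − 0.38) = 5.7040%.
r ≈ 5.7040% − 4.22% → 1.484%.

1.484%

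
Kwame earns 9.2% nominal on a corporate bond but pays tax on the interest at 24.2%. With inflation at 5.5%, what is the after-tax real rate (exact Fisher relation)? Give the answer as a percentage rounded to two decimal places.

1.40%

After-tax nominal return = 9.2% × (1 − 0.242) = 6.9736%.
1 + r = 1.069736 / 1.05500 = 1.013968
After-tax real rate = 1.013968 − 1 → 1.40%.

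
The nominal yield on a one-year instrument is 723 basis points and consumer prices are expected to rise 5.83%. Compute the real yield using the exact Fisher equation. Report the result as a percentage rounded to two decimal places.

1.32%

1 + r = 1.07230 / 1.05830 = 1.013229
r = 1.013229 − 1 = 1.3229%, i.e. 1.32%.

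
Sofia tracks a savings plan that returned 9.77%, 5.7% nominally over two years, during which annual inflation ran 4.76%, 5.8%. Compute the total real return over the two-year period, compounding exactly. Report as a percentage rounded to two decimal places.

Compound the nominal returns: 1.0977 × 1.0570 = 1.160269.
Compound inflation: 1.0476 × 1.0580 = 1.108361.
Deflate: 1.160269 / 1.108361 = 1.046833.
Total real return = 1.046833 − 1 → 4.68%.

4.68%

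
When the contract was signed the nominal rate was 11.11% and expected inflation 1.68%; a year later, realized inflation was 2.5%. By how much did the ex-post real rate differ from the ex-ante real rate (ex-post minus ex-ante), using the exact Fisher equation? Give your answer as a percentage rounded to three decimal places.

-0.874%

Ex-ante: (1 + 0.1111)/(1 + 0.0168) − 1 = 9.2742%
Ex-post: (1 + 0.1111)/(1 + 0.0250) − 1 = 8.4000%
Difference (ex-post − ex-ante) = -0.8742% → -0.874%.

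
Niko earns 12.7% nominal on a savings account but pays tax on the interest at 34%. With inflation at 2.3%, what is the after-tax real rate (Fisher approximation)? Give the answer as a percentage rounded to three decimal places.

6.082%

After-tax nominal return = 12.7% × (1 − 0.34) = 8.3820%.
r ≈ 8.3820% − 2.3% → 6.082%.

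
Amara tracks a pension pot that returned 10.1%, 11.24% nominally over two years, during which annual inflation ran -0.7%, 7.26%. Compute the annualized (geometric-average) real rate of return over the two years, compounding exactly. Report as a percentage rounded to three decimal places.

Nominal growth factor = 1.1010 × 1.1124 = 1.224752400
Price-level growth factor = 0.9930 × 1.0726 = 1.065091800
Real growth factor = 1.224752400 / 1.065091800 = 1.149903135
Annualized real rate = 1.149903135^(1/2) − 1 = 7.23354% → 7.234%.

7.234%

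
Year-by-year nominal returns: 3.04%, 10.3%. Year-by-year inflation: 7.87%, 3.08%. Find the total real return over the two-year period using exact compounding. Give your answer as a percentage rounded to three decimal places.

Nominal growth factor = 1.0304 × 1.1030 = 1.136531
Price-level growth factor = 1.0787 × 1.0308 = 1.111924
Real growth factor = 1.136531 / 1.111924 = 1.022130
Total real return = 1.022130 − 1 → 2.213%.

2.213%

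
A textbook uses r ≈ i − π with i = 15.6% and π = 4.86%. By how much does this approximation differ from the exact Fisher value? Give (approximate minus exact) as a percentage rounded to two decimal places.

Approximate: r ≈ 15.600% − 4.860% = 10.7400%
Exact: (1 + 0.1560)/(1 + 0.0486) − 1 = 10.2422%
Error = 10.7400% − 10.2422% = 0.4978% → 0.50%.

0.50%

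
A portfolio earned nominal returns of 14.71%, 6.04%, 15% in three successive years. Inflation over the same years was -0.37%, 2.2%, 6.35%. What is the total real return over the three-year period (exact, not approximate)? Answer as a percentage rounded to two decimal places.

29.18%

Nominal growth factor = 1.1471 × 1.0604 × 1.1500 = 1.398843
Price-level growth factor = 0.9963 × 1.0220 × 1.0635 = 1.082875
Real growth factor = 1.398843 / 1.082875 = 1.291785
Total real return = 1.291785 − 1 → 29.18%.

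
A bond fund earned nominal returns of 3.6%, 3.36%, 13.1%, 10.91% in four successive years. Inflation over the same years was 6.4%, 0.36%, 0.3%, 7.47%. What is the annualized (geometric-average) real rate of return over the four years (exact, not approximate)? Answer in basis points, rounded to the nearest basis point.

Nominal growth factor = 1.0360 × 1.0336 × 1.1310 × 1.1091 = 1.34321510
Price-level growth factor = 1.0640 × 1.0036 × 1.0030 × 1.0747 = 1.15104012
Real growth factor = 1.34321510 / 1.15104012 = 1.16695767
Annualized real rate = 1.16695767^(1/4) − 1 = 3.9355% → 394 basis points.

394 basis points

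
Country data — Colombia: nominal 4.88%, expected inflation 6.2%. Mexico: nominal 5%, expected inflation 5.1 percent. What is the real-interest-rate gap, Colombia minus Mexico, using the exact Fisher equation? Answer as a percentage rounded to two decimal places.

-1.15%

Colombia: (1 + 0.0488)/(1 + 0.0620) − 1 = -1.2429%
Mexico: (1 + 0.0500)/(1 + 0.0510) − 1 = -0.0951%
Differential = -1.2429% − (-0.0951%) = -1.1478% → -1.15%.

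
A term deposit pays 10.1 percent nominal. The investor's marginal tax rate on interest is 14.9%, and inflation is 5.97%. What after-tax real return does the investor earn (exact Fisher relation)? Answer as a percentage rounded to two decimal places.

2.48%

After-tax nominal return = 10.1% × (1 − 0.149) = 8.5951%.
1 + r = 1.085951 / 1.05970 = 1.024772
After-tax real rate = 1.024772 − 1 → 2.48%.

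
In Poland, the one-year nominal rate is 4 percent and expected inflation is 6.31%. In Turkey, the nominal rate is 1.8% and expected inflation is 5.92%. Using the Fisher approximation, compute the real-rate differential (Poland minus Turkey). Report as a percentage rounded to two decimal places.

1.81%

Poland: 4% − 6.31% = -2.310%
Turkey: 1.8% − 5.92% = -4.120%
Differential = 1.810% → 1.81%.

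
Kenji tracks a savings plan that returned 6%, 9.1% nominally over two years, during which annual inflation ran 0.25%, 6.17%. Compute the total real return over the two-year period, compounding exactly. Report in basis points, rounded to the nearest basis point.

Nominal growth factor = 1.0600 × 1.0910 = 1.156460
Price-level growth factor = 1.0025 × 1.0617 = 1.064354
Real growth factor = 1.156460 / 1.064354 = 1.086537
Total real return = 1.086537 − 1 → 865 basis points.

865 basis points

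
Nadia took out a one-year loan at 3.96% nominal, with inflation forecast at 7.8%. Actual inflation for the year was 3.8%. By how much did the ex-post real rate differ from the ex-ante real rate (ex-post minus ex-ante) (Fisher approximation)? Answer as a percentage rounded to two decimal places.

4.00%

Ex-ante: 3.96% − 7.8% = -3.840%
Ex-post: 3.96% − 3.8% = 0.160%
Difference (ex-post − ex-ante) = 4.0000% → 4.00%.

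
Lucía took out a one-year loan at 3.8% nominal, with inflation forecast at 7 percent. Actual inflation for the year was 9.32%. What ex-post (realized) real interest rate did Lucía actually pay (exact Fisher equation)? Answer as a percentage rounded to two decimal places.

Ex-post: (1 + 0.0380)/(1 + 0.0932) − 1 = -5.0494%
So the realized real rate is -5.05%.

-5.05%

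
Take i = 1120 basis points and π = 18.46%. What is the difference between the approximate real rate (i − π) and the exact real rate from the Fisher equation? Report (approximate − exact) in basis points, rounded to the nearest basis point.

Approximate: r ≈ 11.200% − 18.460% = -7.2600%
Exact: (1 + 0.1120)/(1 + 0.1846) − 1 = -6.1287%
Error = -7.2600% − (-6.1287%) = -1.1313% → -113 basis points.

-113 basis points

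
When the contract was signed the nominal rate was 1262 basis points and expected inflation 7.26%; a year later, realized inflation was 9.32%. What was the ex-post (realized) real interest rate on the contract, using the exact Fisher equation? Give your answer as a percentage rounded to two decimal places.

Ex-post: (1 + 0.1262)/(1 + 0.0932) − 1 = 3.0187%
So the realized real rate is 3.02%.

3.02%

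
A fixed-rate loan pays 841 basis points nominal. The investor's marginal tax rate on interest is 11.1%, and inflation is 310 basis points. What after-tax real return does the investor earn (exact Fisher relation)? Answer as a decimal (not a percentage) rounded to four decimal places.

After-tax nominal return = 8.41% × (1 − 0.111) = 7.47649%.
1 + r = 1.0747649 / 1.03100 = 1.042449
After-tax real rate = 1.042449 − 1 → 0.0424.

0.0424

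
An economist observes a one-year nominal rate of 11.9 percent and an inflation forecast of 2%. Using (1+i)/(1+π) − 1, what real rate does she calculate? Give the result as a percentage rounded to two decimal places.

By the Fisher identity, 1 + r = (1 + i)/(1 + π).
1 + r = 1.11900 / 1.02000 = 1.097059
r = 1.097059 − 1 = 9.7059%, i.e. 9.71%.

9.71%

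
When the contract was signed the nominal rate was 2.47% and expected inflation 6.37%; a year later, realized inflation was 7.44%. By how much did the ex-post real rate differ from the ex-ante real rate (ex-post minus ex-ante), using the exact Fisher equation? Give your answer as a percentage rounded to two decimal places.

-0.96%

Ex-ante: (1 + 0.0247)/(1 + 0.0637) − 1 = -3.6664%
Ex-post: (1 + 0.0247)/(1 + 0.0744) − 1 = -4.6258%
Difference (ex-post − ex-ante) = -0.9594% → -0.96%.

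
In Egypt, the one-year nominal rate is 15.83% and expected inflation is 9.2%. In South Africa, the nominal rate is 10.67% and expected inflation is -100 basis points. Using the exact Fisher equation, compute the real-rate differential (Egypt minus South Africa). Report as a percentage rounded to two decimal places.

-5.72%

Egypt: (1 + 0.1583)/(1 + 0.0920) − 1 = 6.0714%
South Africa: (1 + 0.1067)/(1 − 0.0100) − 1 = 11.7879%
Differential = 6.0714% − 11.7879% = -5.7165% → -5.72%.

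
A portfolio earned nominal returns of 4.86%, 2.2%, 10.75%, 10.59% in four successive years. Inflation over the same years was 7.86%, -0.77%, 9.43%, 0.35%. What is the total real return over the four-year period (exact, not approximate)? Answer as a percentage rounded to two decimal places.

Compound the nominal returns: 1.0486 × 1.0220 × 1.1075 × 1.1059 = 1.312564.
Compound inflation: 1.0786 × 0.9923 × 1.0943 × 1.0035 = 1.175323.
Deflate: 1.312564 / 1.175323 = 1.116769.
Total real return = 1.116769 − 1 → 11.68%.

11.68%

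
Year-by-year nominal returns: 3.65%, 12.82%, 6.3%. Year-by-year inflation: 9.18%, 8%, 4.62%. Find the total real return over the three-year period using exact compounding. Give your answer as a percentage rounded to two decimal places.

Compound the nominal returns: 1.0365 × 1.1282 × 1.0630 = 1.243050.
Compound inflation: 1.0918 × 1.0800 × 1.0462 = 1.233620.
Deflate: 1.243050 / 1.233620 = 1.007644.
Total real return = 1.007644 − 1 → 0.76%.

0.76%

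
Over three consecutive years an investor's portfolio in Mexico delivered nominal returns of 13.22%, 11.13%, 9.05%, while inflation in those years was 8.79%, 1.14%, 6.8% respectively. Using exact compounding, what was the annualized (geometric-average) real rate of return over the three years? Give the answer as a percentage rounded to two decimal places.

5.30%

Nominal growth factor = 1.1322 × 1.1113 × 1.0905 = 1.37208221
Price-level growth factor = 1.0879 × 1.0114 × 1.0680 = 1.17512260
Real growth factor = 1.37208221 / 1.17512260 = 1.16760772
Annualized real rate = 1.16760772^(1/3) − 1 = 5.3010% → 5.30%.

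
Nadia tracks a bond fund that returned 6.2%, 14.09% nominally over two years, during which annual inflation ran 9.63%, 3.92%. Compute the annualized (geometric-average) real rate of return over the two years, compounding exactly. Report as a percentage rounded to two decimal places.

Compound the nominal returns: 1.0620 × 1.1409 = 1.21163580.
Compound inflation: 1.0963 × 1.0392 = 1.13927496.
Deflate: 1.21163580 / 1.13927496 = 1.06351482.
Annualized real rate = 1.06351482^(1/2) − 1 = 3.1269% → 3.13%.

3.13%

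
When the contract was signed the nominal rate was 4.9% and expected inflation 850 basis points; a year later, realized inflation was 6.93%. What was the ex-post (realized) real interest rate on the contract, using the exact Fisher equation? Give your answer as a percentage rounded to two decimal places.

Ex-post: (1 + 0.0490)/(1 + 0.0693) − 1 = -1.8984%
So the realized real rate is -1.90%.

-1.90%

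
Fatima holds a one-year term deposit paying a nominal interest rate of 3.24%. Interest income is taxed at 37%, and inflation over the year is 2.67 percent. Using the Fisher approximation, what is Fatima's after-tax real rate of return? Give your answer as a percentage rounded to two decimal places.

-0.63%

After-tax nominal return = 3.24% × (1 − 0.37) = 2.0412%.
r ≈ 2.0412% − 2.67% → -0.63%.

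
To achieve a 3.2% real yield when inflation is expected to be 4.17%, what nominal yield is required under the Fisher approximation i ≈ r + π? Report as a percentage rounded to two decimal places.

7.37%

i ≈ r + π = 3.2% + 4.17% = 7.37%.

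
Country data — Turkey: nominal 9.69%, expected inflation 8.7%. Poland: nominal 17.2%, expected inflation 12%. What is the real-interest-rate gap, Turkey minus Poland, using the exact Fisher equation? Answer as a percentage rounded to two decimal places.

Turkey: (1 + 0.0969)/(1 + 0.0870) − 1 = 0.9108%
Poland: (1 + 0.1720)/(1 + 0.1200) − 1 = 4.6429%
Differential = 0.9108% − 4.6429% = -3.7321% → -3.73%.

-3.73%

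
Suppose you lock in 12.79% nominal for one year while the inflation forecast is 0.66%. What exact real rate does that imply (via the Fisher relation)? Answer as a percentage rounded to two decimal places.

By the Fisher relation, 1 + r = (1 + i)/(1 + π).
1 + r = 1.12790 / 1.00660 = 1.120505
r = 1.120505 − 1 = 12.0505%, i.e. 12.05%.

12.05%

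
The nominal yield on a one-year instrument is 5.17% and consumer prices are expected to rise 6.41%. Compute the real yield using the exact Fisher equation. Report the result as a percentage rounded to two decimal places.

-1.17%

1 + r = 1.05170 / 1.06410 = 0.988347
r = 0.988347 − 1 = -1.1653%, i.e. -1.17%.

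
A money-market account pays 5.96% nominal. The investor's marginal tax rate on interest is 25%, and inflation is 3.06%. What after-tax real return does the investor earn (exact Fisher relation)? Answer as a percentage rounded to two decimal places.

After-tax nominal return = 5.96% × (1 − 0.25) = 4.4700%.
1 + r = 1.04470 / 1.03060 = 1.013681
After-tax real rate = 1.013681 − 1 → 1.37%.

1.37%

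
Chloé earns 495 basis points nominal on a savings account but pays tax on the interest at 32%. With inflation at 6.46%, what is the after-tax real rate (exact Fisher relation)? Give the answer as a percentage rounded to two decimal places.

After-tax nominal return = 4.95% × (1 − 0.32) = 3.3660%.
1 + r = 1.03366 / 1.06460 = 0.970937
After-tax real rate = 0.970937 − 1 → -2.91%.

-2.91%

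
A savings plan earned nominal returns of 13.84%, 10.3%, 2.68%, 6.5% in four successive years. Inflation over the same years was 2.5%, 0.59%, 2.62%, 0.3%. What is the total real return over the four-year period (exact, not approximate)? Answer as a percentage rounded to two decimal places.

Compound the nominal returns: 1.1384 × 1.1030 × 1.0268 × 1.0650 = 1.373112.
Compound inflation: 1.0250 × 1.0059 × 1.0262 × 1.0030 = 1.061235.
Deflate: 1.373112 / 1.061235 = 1.293881.
Total real return = 1.293881 − 1 → 29.39%.

29.39%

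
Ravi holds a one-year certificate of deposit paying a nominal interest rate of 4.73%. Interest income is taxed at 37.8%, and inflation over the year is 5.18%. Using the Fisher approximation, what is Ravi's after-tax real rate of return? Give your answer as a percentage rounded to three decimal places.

-2.238%

After-tax nominal return = 4.73% × (1 − 0.378) = 2.94206%.
r ≈ 2.94206% − 5.18% → -2.238%.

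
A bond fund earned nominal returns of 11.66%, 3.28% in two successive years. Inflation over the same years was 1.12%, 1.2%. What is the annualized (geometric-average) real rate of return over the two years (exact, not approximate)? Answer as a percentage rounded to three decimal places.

Compound the nominal returns: 1.1166 × 1.0328 = 1.15322448.
Compound inflation: 1.0112 × 1.0120 = 1.02333440.
Deflate: 1.15322448 / 1.02333440 = 1.12692828.
Annualized real rate = 1.12692828^(1/2) − 1 = 6.1569% → 6.157%.

6.157%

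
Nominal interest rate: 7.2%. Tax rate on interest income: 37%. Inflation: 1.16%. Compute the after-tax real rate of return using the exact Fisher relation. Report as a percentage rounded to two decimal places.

3.34%

After-tax nominal return = 7.2% × (1 − 0.37) = 4.5360%.
1 + r = 1.04536 / 1.01160 = 1.033373
After-tax real rate = 1.033373 − 1 → 3.34%.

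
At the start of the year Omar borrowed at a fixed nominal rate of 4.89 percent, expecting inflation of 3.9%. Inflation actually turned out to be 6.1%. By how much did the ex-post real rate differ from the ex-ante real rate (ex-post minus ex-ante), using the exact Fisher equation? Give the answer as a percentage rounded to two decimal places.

Ex-ante: (1 + 0.0489)/(1 + 0.0390) − 1 = 0.9528%
Ex-post: (1 + 0.0489)/(1 + 0.0610) − 1 = -1.1404%
Difference (ex-post − ex-ante) = -2.0933% → -2.09%.

-2.09%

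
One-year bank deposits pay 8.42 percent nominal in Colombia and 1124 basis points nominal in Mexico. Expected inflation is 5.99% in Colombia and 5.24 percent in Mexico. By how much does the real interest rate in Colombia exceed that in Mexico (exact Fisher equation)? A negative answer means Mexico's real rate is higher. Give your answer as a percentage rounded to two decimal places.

-3.41%

Colombia: (1 + 0.0842)/(1 + 0.0599) − 1 = 2.2927%
Mexico: (1 + 0.1124)/(1 + 0.0524) − 1 = 5.7013%
Differential = 2.2927% − 5.7013% = -3.4086% → -3.41%.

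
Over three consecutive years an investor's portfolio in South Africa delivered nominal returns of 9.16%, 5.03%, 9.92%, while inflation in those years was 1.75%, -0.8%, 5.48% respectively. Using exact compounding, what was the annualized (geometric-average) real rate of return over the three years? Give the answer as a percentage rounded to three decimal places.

5.782%

Nominal growth factor = 1.0916 × 1.0503 × 1.0992 = 1.26024102
Price-level growth factor = 1.0175 × 0.9920 × 1.0548 = 1.06467293
Real growth factor = 1.26024102 / 1.06467293 = 1.18368843
Annualized real rate = 1.18368843^(1/3) − 1 = 5.7822% → 5.782%.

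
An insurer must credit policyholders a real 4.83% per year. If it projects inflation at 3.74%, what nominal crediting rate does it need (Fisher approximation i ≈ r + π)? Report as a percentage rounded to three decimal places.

8.570%

i ≈ r + π = 4.83% + 3.74% = 8.570%.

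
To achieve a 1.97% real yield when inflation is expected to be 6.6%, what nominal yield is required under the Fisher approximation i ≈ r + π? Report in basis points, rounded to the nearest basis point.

857 basis points

i ≈ r + π = 1.97% + 6.6% = 857 basis points.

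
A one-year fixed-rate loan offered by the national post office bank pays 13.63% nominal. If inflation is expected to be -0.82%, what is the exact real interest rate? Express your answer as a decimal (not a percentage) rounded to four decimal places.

0.1457

By the Fisher identity, 1 + r = (1 + i)/(1 + π).
1 + r = 1.13630 / 0.99180 = 1.145695
r = 1.145695 − 1 = 14.5695%, i.e. 0.1457.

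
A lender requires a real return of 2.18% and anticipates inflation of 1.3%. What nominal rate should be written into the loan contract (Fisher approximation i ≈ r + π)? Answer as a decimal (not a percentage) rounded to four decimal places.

0.0348

i ≈ r + π = 2.18% + 1.3% = 0.0348.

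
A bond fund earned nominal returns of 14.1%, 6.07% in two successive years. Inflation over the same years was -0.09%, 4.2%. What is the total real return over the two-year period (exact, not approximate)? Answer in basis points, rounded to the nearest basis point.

Compound the nominal returns: 1.1410 × 1.0607 = 1.210259.
Compound inflation: 0.9991 × 1.0420 = 1.041062.
Deflate: 1.210259 / 1.041062 = 1.162523.
Total real return = 1.162523 − 1 → 1625 basis points.

1625 basis points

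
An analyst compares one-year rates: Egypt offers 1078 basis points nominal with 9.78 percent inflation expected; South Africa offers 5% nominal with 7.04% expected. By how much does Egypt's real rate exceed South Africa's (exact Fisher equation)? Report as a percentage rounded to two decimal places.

Egypt: (1 + 0.1078)/(1 + 0.0978) − 1 = 0.9109%
South Africa: (1 + 0.0500)/(1 + 0.0704) − 1 = -1.9058%
Differential = 0.9109% − (-1.9058%) = 2.8167% → 2.82%.

2.82%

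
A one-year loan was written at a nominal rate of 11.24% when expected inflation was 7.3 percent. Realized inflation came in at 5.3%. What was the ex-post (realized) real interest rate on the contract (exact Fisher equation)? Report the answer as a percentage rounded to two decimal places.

Ex-post: (1 + 0.1124)/(1 + 0.0530) − 1 = 5.6410%
So the realized real rate is 5.64%.

5.64%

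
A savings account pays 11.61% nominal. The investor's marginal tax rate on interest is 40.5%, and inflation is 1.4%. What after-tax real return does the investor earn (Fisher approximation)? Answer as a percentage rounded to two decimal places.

5.51%

After-tax nominal return = 11.61% × (1 − 0.405) = 6.90795%.
r ≈ 6.90795% − 1.4% → 5.51%.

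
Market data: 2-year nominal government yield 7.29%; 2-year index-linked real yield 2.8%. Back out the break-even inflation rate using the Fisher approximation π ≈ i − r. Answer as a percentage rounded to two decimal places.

π ≈ i − r = 7.29% − 2.8% → 4.49%.

4.49%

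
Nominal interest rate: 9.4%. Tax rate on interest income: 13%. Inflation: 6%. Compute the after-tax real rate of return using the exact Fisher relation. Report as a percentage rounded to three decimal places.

2.055%

After-tax nominal return = 9.4% × (1 − 0.13) = 8.1780%.
1 + r = 1.08178 / 1.06000 = 1.020547
After-tax real rate = 1.020547 − 1 → 2.055%.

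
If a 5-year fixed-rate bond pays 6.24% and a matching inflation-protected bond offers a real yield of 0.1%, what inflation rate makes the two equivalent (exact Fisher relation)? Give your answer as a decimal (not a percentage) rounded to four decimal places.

0.0613

(1 + π) = (1 + i)/(1 + r) = 1.06240 / 1.00100 = 1.061339
Break-even inflation = 1.061339 − 1 → 0.0613.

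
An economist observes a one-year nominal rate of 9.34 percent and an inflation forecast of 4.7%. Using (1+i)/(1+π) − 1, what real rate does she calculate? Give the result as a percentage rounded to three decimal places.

By the Fisher equation, 1 + r = (1 + i)/(1 + π).
1 + r = 1.09340 / 1.04700 = 1.044317
r = 1.044317 − 1 = 4.4317%, i.e. 4.432%.

4.432%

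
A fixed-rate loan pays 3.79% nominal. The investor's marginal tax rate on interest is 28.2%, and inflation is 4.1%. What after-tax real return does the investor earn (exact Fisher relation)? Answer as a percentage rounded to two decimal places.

-1.32%

After-tax nominal return = 3.79% × (1 − 0.282) = 2.72122%.
1 + r = 1.0272122 / 1.04100 = 0.986755
After-tax real rate = 0.986755 − 1 → -1.32%.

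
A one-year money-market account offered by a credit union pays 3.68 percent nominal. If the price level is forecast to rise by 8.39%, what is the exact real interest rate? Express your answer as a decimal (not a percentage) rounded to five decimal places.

By the Fisher identity, 1 + r = (1 + i)/(1 + π).
1 + r = 1.03680 / 1.08390 = 0.956546
r = 0.956546 − 1 = -4.3454%, i.e. -0.04345.

-0.04345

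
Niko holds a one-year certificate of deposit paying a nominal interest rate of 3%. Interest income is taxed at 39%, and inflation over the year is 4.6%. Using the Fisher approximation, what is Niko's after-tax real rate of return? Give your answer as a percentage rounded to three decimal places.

-2.770%

After-tax nominal return = 3% × (1 − 0.39) = 1.8300%.
r ≈ 1.8300% − 4.6% → -2.770%.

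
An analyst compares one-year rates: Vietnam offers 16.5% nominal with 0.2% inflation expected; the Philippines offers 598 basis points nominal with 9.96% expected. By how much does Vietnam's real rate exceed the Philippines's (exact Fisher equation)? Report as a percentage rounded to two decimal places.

19.89%

Vietnam: (1 + 0.1650)/(1 + 0.0020) − 1 = 16.2675%
The Philippines: (1 + 0.0598)/(1 + 0.0996) − 1 = -3.6195%
Differential = 16.2675% − (-3.6195%) = 19.8870% → 19.89%.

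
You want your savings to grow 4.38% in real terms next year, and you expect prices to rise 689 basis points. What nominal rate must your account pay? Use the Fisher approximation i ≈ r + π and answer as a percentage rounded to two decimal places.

i ≈ r + π = 4.38% + 6.89% = 11.27%.

11.27%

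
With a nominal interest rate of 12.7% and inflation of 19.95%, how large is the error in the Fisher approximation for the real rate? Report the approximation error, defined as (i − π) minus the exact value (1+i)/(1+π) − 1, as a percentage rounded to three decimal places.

Approximate: r ≈ 12.700% − 19.950% = -7.2500%
Exact: (1 + 0.1270)/(1 + 0.1995) − 1 = -6.0442%
Error = -7.2500% − (-6.0442%) = -1.2058% → -1.206%.

-1.206%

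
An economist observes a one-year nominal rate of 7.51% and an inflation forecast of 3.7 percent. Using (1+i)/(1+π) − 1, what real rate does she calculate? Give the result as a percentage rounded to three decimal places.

3.674%

By the Fisher equation, 1 + r = (1 + i)/(1 + π).
1 + r = 1.07510 / 1.03700 = 1.036741
r = 1.036741 − 1 = 3.6741%, i.e. 3.674%.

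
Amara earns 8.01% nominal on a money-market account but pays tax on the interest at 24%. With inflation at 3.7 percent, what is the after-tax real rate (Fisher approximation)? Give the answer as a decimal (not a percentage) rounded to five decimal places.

0.02388

After-tax nominal return = 8.01% × (1 − 0.24) = 6.0876%.
r ≈ 6.0876% − 3.7% → 0.02388.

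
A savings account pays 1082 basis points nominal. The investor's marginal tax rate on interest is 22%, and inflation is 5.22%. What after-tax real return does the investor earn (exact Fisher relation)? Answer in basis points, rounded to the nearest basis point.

After-tax nominal return = 10.82% × (1 − 0.22) = 8.4396%.
1 + r = 1.084396 / 1.05220 = 1.030599
After-tax real rate = 1.030599 − 1 → 306 basis points.

306 basis points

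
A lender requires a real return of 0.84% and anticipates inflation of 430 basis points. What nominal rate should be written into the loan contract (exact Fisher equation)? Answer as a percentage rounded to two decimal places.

5.18%

(1 + i) = (1 + r)(1 + π) = 1.00840 × 1.04300 = 1.0517612
i = 1.0517612 − 1, so the required nominal rate is 5.18%.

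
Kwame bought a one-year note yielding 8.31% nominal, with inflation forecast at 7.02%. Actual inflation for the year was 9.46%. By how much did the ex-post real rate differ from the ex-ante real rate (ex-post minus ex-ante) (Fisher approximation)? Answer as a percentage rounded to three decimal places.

-2.440%

Ex-ante: 8.31% − 7.02% = 1.290%
Ex-post: 8.31% − 9.46% = -1.150%
Difference (ex-post − ex-ante) = -2.4400% → -2.440%.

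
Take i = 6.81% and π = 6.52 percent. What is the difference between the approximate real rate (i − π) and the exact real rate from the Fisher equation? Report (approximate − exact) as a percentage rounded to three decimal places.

0.018%

Approximate: r ≈ 6.810% − 6.520% = 0.2900%
Exact: (1 + 0.0681)/(1 + 0.0652) − 1 = 0.2722%
Error = 0.2900% − 0.2722% = 0.0178% → 0.018%.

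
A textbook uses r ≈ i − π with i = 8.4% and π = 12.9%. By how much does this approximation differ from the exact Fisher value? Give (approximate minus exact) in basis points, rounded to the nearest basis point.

-51 basis points

Approximate: r ≈ 8.400% − 12.900% = -4.5000%
Exact: (1 + 0.0840)/(1 + 0.1290) − 1 = -3.9858%
Error = -4.5000% − (-3.9858%) = -0.5142% → -51 basis points.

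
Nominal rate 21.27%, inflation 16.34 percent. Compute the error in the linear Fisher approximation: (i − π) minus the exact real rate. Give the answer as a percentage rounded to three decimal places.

Approximate: r ≈ 21.270% − 16.340% = 4.9300%
Exact: (1 + 0.2127)/(1 + 0.1634) − 1 = 4.2376%
Error = 4.9300% − 4.2376% = 0.6924% → 0.692%.

0.692%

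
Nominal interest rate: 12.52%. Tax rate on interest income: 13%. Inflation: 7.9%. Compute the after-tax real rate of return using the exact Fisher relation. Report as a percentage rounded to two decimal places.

2.77%

After-tax nominal return = 12.52% × (1 − 0.13) = 10.8924%.
1 + r = 1.108924 / 1.07900 = 1.027733
After-tax real rate = 1.027733 − 1 → 2.77%.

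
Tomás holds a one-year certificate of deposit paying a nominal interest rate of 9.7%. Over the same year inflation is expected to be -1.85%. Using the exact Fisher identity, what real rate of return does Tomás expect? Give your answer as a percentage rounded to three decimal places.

By the Fisher identity, 1 + r = (1 + i)/(1 + π).
1 + r = 1.09700 / 0.98150 = 1.117677
r = 1.117677 − 1 = 11.7677%, i.e. 11.768%.

11.768%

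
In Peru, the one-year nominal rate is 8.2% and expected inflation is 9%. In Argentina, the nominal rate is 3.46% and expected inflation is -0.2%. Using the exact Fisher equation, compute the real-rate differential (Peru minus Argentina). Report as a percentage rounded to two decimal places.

-4.40%

Peru: (1 + 0.0820)/(1 + 0.0900) − 1 = -0.7339%
Argentina: (1 + 0.0346)/(1 − 0.0020) − 1 = 3.6673%
Differential = -0.7339% − 3.6673% = -4.4013% → -4.40%.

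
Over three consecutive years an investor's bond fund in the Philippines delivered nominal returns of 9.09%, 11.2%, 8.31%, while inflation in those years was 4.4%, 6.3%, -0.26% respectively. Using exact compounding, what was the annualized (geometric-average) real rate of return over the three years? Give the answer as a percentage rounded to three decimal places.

5.881%

Compound the nominal returns: 1.0909 × 1.1120 × 1.0831 = 1.31388781.
Compound inflation: 1.0440 × 1.0630 × 0.9974 = 1.10688659.
Deflate: 1.31388781 / 1.10688659 = 1.18701213.
Annualized real rate = 1.18701213^(1/3) − 1 = 5.8811% → 5.881%.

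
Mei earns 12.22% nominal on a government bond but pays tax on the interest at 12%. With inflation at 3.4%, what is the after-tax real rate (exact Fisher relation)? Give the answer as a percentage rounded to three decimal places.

After-tax nominal return = 12.22% × (1 − 0.12) = 10.7536%.
1 + r = 1.107536 / 1.03400 = 1.071118
After-tax real rate = 1.071118 − 1 → 7.112%.

7.112%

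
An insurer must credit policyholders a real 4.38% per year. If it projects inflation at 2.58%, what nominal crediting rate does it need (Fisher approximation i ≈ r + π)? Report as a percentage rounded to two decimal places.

6.96%

i ≈ r + π = 4.38% + 2.58% = 6.96%.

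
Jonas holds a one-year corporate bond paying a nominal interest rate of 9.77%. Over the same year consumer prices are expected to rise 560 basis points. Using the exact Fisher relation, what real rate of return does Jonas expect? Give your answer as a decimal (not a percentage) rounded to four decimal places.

By the Fisher relation, 1 + r = (1 + i)/(1 + π).
1 + r = 1.09770 / 1.05600 = 1.039489
r = 1.039489 − 1 = 3.9489%, i.e. 0.0395.

0.0395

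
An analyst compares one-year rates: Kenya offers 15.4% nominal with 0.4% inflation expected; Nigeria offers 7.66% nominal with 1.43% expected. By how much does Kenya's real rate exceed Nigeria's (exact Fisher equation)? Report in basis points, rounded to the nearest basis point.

Kenya: (1 + 0.1540)/(1 + 0.0040) − 1 = 14.9402%
Nigeria: (1 + 0.0766)/(1 + 0.0143) − 1 = 6.1422%
Differential = 14.9402% − 6.1422% = 8.7981% → 880 basis points.

880 basis points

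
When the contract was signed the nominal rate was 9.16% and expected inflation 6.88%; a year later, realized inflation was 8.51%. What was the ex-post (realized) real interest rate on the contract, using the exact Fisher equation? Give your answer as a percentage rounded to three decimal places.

Ex-post: (1 + 0.0916)/(1 + 0.0851) − 1 = 0.5990%
So the realized real rate is 0.599%.

0.599%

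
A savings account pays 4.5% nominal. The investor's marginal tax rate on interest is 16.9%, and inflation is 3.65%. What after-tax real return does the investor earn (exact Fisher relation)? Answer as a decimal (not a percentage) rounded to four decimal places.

After-tax nominal return = 4.5% × (1 − 0.169) = 3.7395%.
1 + r = 1.037395 / 1.03650 = 1.000863
After-tax real rate = 1.000863 − 1 → 0.0009.

0.0009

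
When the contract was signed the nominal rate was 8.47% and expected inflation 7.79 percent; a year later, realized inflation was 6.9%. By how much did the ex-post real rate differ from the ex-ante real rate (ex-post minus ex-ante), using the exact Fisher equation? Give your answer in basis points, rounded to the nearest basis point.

Ex-ante: (1 + 0.0847)/(1 + 0.0779) − 1 = 0.6309%
Ex-post: (1 + 0.0847)/(1 + 0.0690) − 1 = 1.4687%
Difference (ex-post − ex-ante) = 0.8378% → 84 basis points.

84 basis points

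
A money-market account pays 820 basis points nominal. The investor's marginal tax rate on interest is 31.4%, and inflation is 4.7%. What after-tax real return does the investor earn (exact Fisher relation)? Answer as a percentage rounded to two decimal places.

After-tax nominal return = 8.2% × (1 − 0.314) = 5.6252%.
1 + r = 1.056252 / 1.04700 = 1.008837
After-tax real rate = 1.008837 − 1 → 0.88%.

0.88%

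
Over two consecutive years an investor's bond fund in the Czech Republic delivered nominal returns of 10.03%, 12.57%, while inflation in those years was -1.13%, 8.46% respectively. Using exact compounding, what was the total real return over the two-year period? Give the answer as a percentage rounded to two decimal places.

15.50%

Nominal growth factor = 1.1003 × 1.1257 = 1.238608
Price-level growth factor = 0.9887 × 1.0846 = 1.072344
Real growth factor = 1.238608 / 1.072344 = 1.155047
Total real return = 1.155047 − 1 → 15.50%.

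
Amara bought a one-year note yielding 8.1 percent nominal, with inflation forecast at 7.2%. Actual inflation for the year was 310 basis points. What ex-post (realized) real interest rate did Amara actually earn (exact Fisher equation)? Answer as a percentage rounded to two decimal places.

Ex-post: (1 + 0.0810)/(1 + 0.0310) − 1 = 4.8497%
So the realized real rate is 4.85%.

4.85%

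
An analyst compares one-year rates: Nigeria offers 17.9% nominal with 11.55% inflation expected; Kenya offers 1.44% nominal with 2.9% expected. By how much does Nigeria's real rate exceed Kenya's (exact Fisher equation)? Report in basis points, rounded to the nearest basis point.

Nigeria: (1 + 0.1790)/(1 + 0.1155) − 1 = 5.6925%
Kenya: (1 + 0.0144)/(1 + 0.0290) − 1 = -1.4189%
Differential = 5.6925% − (-1.4189%) = 7.1114% → 711 basis points.

711 basis points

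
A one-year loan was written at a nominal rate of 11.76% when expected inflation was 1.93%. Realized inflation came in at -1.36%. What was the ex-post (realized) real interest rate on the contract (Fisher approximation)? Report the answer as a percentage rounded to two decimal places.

Ex-post: 11.76% − (-1.36%) = 13.120%
So the realized real rate is 13.12%.

13.12%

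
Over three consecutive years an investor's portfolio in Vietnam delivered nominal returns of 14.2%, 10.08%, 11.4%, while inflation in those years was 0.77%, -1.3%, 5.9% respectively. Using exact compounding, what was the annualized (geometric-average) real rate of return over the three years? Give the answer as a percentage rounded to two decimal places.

9.96%

Nominal growth factor = 1.1420 × 1.1008 × 1.1140 = 1.40042455
Price-level growth factor = 1.0077 × 0.9870 × 1.0590 = 1.05328129
Real growth factor = 1.40042455 / 1.05328129 = 1.32958267
Annualized real rate = 1.32958267^(1/3) − 1 = 9.9609% → 9.96%.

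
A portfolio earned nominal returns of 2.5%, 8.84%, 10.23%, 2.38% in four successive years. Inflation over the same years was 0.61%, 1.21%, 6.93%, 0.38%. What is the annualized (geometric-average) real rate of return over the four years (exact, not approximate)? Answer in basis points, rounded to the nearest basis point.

Nominal growth factor = 1.0250 × 1.0884 × 1.1023 × 1.0238 = 1.25900464
Price-level growth factor = 1.0061 × 1.0121 × 1.0693 × 1.0038 = 1.09297778
Real growth factor = 1.25900464 / 1.09297778 = 1.15190324
Annualized real rate = 1.15190324^(1/4) − 1 = 3.5986% → 360 basis points.

360 basis points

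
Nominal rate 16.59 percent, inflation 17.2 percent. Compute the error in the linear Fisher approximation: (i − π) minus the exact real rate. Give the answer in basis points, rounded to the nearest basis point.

-9 basis points

Approximate: r ≈ 16.590% − 17.200% = -0.6100%
Exact: (1 + 0.1659)/(1 + 0.1720) − 1 = -0.5205%
Error = -0.6100% − (-0.5205%) = -0.0895% → -9 basis points.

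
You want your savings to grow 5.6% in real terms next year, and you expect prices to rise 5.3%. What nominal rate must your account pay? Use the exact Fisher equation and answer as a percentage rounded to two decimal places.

(1 + i) = (1 + r)(1 + π) = 1.05600 × 1.05300 = 1.111968
i = 1.111968 − 1, so the required nominal rate is 11.20%.

11.20%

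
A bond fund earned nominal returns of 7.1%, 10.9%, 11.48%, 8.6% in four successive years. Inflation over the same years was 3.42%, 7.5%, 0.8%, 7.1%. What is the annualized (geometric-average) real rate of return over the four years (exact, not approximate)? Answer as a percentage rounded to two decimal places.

4.62%

Compound the nominal returns: 1.0710 × 1.1090 × 1.1148 × 1.0860 = 1.43796330.
Compound inflation: 1.0342 × 1.0750 × 1.0080 × 1.0710 = 1.20022592.
Deflate: 1.43796330 / 1.20022592 = 1.19807720.
Annualized real rate = 1.19807720^(1/4) − 1 = 4.6216% → 4.62%.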